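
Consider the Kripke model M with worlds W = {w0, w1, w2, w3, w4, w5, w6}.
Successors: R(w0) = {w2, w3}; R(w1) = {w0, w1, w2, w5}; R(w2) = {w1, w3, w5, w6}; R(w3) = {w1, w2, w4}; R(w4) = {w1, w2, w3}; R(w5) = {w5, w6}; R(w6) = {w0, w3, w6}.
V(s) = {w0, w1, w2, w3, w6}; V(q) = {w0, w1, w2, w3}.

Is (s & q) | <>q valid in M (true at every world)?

No

Let φ = (s & q) | <>q. Evaluate φ at each world:
  w0 (successors {w2, w3}): φ is true.
  w1 (successors {w0, w1, w2, w5}): φ is true.
  w2 (successors {w1, w3, w5, w6}): φ is true.
  w3 (successors {w1, w2, w4}): φ is true.
  w4 (successors {w1, w2, w3}): φ is true.
  w5 (successors {w5, w6}): φ is false.
  w6 (successors {w0, w3, w6}): φ is true.
Detail at w5 (counterexample):
  At w5: s & q is false, <>q is false, so (s & q) | <>q is false.
    At w5: <>q requires q at some successor in {w5, w6}.
      At w5: q is false.
      At w6: q is false.
    So <>q is false at w5.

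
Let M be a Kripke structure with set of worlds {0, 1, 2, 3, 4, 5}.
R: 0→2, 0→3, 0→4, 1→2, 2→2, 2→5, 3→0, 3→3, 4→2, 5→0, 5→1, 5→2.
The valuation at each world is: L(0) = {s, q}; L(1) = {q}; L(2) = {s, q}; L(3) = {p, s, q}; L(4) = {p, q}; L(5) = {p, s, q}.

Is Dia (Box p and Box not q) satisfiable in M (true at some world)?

No

Let φ = Dia (Box p and Box not q). Evaluate φ at each world:
  0 (successors {2, 3, 4}): φ is false.
  1 (successors {2}): φ is false.
  2 (successors {2, 5}): φ is false.
  3 (successors {0, 3}): φ is false.
  4 (successors {2}): φ is false.
  5 (successors {0, 1, 2}): φ is false.
For instance, at 4:
  At 4: Dia (Box p and Box not q) requires Box p and Box not q at some successor in {2}.
    At 2: Box p and Box not q is false.
  So Dia (Box p and Box not q) is false at 4.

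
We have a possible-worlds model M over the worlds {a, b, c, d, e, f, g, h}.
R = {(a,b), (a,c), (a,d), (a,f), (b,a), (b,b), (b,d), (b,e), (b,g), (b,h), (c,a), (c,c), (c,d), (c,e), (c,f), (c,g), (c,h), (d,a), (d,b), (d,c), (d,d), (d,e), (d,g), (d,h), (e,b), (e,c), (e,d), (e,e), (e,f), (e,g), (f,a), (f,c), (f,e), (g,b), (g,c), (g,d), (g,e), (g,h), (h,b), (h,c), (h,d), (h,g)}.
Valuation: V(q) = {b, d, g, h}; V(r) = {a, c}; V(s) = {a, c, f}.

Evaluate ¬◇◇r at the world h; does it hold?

At h: ◇◇r is true, so ¬◇◇r is false.
  At h: ◇◇r requires ◇r at some successor in {b, c, d, g}.
    ◇r holds at b, so ◇◇r is true at h.
      At b: ◇r requires r at some successor in {a, b, d, e, g, h}.
        r holds at a, so ◇r is true at b.

No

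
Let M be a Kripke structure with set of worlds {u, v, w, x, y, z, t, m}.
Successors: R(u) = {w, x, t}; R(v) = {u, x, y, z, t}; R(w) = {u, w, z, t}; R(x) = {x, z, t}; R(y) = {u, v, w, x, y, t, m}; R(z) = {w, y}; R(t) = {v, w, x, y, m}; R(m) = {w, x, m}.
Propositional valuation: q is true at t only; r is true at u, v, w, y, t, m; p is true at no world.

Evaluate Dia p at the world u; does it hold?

No

At u: Dia p requires p at some successor in {w, x, t}.
  At w: p is false.
  At x: p is false.
  At t: p is false.
So Dia p is false at u.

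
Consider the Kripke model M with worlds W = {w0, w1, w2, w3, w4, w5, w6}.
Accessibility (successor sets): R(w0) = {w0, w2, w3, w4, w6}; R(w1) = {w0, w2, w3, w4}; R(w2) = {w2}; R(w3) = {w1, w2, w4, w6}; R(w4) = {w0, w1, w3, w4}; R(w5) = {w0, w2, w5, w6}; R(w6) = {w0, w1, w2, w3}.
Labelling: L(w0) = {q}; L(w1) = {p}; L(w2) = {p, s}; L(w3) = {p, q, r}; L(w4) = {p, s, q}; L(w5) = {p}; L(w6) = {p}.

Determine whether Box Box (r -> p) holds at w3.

Yes

Recall that Box ψ holds at a world iff ψ holds at every accessible world, and Dia ψ holds iff ψ holds at some accessible world.
At w3: Box Box (r -> p) requires Box (r -> p) at every successor {w1, w2, w4, w6}.
  At w1: Box (r -> p) is true.
  At w2: Box (r -> p) is true.
  At w4: Box (r -> p) is true.
  At w6: Box (r -> p) is true.
So Box Box (r -> p) is true at w3.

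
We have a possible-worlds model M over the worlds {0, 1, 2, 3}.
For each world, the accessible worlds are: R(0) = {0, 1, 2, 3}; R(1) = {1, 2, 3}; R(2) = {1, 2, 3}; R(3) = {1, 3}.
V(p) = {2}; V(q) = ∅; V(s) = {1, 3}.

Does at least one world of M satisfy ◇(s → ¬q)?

Yes

Recall that ◇ψ holds at a world iff ψ holds at some accessible world.
Let φ = ◇(s → ¬q). Evaluate φ at each world:
  0 (successors {0, 1, 2, 3}): φ is true.
  1 (successors {1, 2, 3}): φ is true.
  2 (successors {1, 2, 3}): φ is true.
  3 (successors {1, 3}): φ is true.
Detail at 0 (witness):
  At 0: ◇(s → ¬q) requires s → ¬q at some successor in {0, 1, 2, 3}.
    s → ¬q holds at 0, so ◇(s → ¬q) is true at 0.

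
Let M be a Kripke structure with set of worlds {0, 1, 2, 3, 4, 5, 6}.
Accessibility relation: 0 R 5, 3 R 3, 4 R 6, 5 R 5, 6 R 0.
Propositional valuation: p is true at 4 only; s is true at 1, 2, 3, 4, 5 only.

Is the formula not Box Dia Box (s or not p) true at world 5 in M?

At 5: Box Dia Box (s or not p) is true, so not Box Dia Box (s or not p) is false.
  At 5: Box Dia Box (s or not p) requires Dia Box (s or not p) at every successor {5}.
      At 5: Dia Box (s or not p) requires Box (s or not p) at some successor in {5}.
        Box (s or not p) holds at 5, so Dia Box (s or not p) is true at 5.
  So Box Dia Box (s or not p) is true at 5.

No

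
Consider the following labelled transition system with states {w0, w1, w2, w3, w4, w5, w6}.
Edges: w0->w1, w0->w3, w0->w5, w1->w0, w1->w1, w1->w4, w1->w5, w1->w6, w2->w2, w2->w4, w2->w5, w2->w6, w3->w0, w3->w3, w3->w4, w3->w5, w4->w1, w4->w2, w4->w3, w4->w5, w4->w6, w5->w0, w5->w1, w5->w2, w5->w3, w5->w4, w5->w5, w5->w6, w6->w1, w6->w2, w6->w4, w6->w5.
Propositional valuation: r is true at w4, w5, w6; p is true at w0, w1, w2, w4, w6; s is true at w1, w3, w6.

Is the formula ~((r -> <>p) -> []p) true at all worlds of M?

Yes

Let φ = ~((r -> <>p) -> []p). Evaluate φ at each world:
  w0 (successors {w1, w3, w5}): φ is true.
  w1 (successors {w0, w1, w4, w5, w6}): φ is true.
  w2 (successors {w2, w4, w5, w6}): φ is true.
  w3 (successors {w0, w3, w4, w5}): φ is true.
  w4 (successors {w1, w2, w3, w5, w6}): φ is true.
  w5 (successors {w0, w1, w2, w3, w4, w5, w6}): φ is true.
  w6 (successors {w1, w2, w4, w5}): φ is true.
For instance, at w6:
  At w6: (r -> <>p) -> []p is false, so ~((r -> <>p) -> []p) is true.
    At w6: r -> <>p is true, []p is false, so (r -> <>p) -> []p is false.
      At w6: r is true, <>p is true, so r -> <>p is true.
      At w6: []p requires p at every successor {w1, w2, w4, w5}.
        p fails at w5, so []p is false at w6.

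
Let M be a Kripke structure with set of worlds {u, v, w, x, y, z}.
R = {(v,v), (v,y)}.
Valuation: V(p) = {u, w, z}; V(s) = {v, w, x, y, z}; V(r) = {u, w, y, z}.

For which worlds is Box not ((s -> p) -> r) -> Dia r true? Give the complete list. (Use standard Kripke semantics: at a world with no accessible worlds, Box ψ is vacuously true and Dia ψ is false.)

v

Let φ = Box not ((s -> p) -> r) -> Dia r. Evaluate φ at each world:
  u (successors ∅): φ is false.
  v (successors {v, y}): φ is true.
  w (successors ∅): φ is false.
  x (successors ∅): φ is false.
  y (successors ∅): φ is false.
  z (successors ∅): φ is false.
For instance, at v:
  At v: Box not ((s -> p) -> r) is false, Dia r is true, so Box not ((s -> p) -> r) -> Dia r is true.
    At v: Box not ((s -> p) -> r) requires not ((s -> p) -> r) at every successor {v, y}.
      not ((s -> p) -> r) fails at v, so Box not ((s -> p) -> r) is false at v.
    At v: Dia r requires r at some successor in {v, y}.
      r holds at y, so Dia r is true at v.
Satisfying worlds: {v}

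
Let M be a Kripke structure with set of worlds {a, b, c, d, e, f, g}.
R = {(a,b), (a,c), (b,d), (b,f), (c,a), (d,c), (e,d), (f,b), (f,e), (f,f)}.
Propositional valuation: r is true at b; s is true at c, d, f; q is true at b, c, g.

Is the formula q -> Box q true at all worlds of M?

Let φ = q -> Box q. Evaluate φ at each world:
  a (successors {b, c}): φ is true.
  b (successors {d, f}): φ is false.
  c (successors {a}): φ is false.
  d (successors {c}): φ is true.
  e (successors {d}): φ is true.
  f (successors {b, e, f}): φ is true.
  g (successors ∅): φ is true.
Detail at b (counterexample):
  At b: q is true, Box q is false, so q -> Box q is false.
    At b: Box q requires q at every successor {d, f}.
      q fails at d, so Box q is false at b.

No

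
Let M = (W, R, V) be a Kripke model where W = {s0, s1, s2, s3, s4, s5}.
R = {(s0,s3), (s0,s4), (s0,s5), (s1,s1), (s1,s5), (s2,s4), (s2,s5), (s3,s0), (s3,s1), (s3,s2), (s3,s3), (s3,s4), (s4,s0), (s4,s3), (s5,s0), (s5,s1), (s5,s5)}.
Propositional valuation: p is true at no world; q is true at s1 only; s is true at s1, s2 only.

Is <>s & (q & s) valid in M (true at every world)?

Let φ = <>s & (q & s). Evaluate φ at each world:
  s0 (successors {s3, s4, s5}): φ is false.
  s1 (successors {s1, s5}): φ is true.
  s2 (successors {s4, s5}): φ is false.
  s3 (successors {s0, s1, s2, s3, s4}): φ is false.
  s4 (successors {s0, s3}): φ is false.
  s5 (successors {s0, s1, s5}): φ is false.
Detail at s0 (counterexample):
  At s0: <>s is false, q & s is false, so <>s & (q & s) is false.
    At s0: <>s requires s at some successor in {s3, s4, s5}.
      At s3: s is false.
      At s4: s is false.
      At s5: s is false.
    So <>s is false at s0.

No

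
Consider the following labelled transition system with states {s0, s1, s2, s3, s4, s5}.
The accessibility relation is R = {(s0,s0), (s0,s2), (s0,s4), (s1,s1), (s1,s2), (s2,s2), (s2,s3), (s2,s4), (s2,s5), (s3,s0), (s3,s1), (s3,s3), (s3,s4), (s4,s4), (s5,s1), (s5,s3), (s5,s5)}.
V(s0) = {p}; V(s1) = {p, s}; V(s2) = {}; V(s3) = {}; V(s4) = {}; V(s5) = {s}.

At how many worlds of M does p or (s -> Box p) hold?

Let φ = p or (s -> Box p). Evaluate φ at each world:
  s0 (successors {s0, s2, s4}): φ is true.
  s1 (successors {s1, s2}): φ is true.
  s2 (successors {s2, s3, s4, s5}): φ is true.
  s3 (successors {s0, s1, s3, s4}): φ is true.
  s4 (successors {s4}): φ is true.
  s5 (successors {s1, s3, s5}): φ is false.
For instance, at s1:
  At s1: p is true, s -> Box p is false, so p or (s -> Box p) is true.
    At s1: s is true, Box p is false, so s -> Box p is false.
      At s1: Box p requires p at every successor {s1, s2}.
        p fails at s2, so Box p is false at s1.
Satisfying worlds: {s0, s1, s2, s3, s4}

5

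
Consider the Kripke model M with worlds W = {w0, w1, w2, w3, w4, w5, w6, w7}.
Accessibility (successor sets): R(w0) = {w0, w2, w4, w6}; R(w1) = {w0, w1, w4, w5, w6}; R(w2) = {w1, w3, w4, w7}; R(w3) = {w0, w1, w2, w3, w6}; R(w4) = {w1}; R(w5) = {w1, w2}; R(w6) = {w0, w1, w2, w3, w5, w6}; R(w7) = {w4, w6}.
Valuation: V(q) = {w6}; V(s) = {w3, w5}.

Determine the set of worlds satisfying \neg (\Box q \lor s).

Let φ = \neg (\Box q \lor s). Evaluate φ at each world:
  w0 (successors {w0, w2, w4, w6}): φ is true.
  w1 (successors {w0, w1, w4, w5, w6}): φ is true.
  w2 (successors {w1, w3, w4, w7}): φ is true.
  w3 (successors {w0, w1, w2, w3, w6}): φ is false.
  w4 (successors {w1}): φ is true.
  w5 (successors {w1, w2}): φ is false.
  w6 (successors {w0, w1, w2, w3, w5, w6}): φ is true.
  w7 (successors {w4, w6}): φ is true.
For instance, at w3:
  At w3: \Box q \lor s is true, so \neg (\Box q \lor s) is false.
    At w3: \Box q is false, s is true, so \Box q \lor s is true.
      At w3: \Box q requires q at every successor {w0, w1, w2, w3, w6}.
        q fails at w0, so \Box q is false at w3.
Satisfying worlds: {w0, w1, w2, w4, w6, w7}

w0, w1, w2, w4, w6, w7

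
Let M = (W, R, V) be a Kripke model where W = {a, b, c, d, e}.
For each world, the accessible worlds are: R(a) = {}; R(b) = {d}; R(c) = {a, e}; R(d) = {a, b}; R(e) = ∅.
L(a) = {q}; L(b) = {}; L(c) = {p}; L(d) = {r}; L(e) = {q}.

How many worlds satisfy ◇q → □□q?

4

Let φ = ◇q → □□q. Evaluate φ at each world:
  a (successors ∅): φ is true.
  b (successors {d}): φ is true.
  c (successors {a, e}): φ is true.
  d (successors {a, b}): φ is false.
  e (successors ∅): φ is true.
For instance, at d:
  At d: ◇q is true, □□q is false, so ◇q → □□q is false.
    At d: ◇q requires q at some successor in {a, b}.
      q holds at a, so ◇q is true at d.
    At d: □□q requires □q at every successor {a, b}.
      □q fails at b, so □□q is false at d.
Satisfying worlds: {a, b, c, e}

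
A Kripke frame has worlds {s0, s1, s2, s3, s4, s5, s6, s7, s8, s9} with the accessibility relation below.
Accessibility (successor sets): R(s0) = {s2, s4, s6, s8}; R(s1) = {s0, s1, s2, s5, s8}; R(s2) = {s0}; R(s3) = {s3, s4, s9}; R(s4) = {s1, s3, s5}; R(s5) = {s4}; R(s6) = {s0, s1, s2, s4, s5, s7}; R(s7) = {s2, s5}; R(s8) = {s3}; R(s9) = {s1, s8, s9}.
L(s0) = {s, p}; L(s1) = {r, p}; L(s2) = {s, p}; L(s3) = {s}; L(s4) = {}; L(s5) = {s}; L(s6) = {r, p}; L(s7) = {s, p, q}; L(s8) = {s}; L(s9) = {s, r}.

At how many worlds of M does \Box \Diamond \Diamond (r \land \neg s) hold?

Let φ = \Box \Diamond \Diamond (r \land \neg s). Evaluate φ at each world:
  s0 (successors {s2, s4, s6, s8}): φ is false.
  s1 (successors {s0, s1, s2, s5, s8}): φ is false.
  s2 (successors {s0}): φ is true.
  s3 (successors {s3, s4, s9}): φ is true.
  s4 (successors {s1, s3, s5}): φ is true.
  s5 (successors {s4}): φ is true.
  s6 (successors {s0, s1, s2, s4, s5, s7}): φ is false.
  s7 (successors {s2, s5}): φ is true.
  s8 (successors {s3}): φ is true.
  s9 (successors {s1, s8, s9}): φ is false.
For instance, at s3:
  At s3: \Box \Diamond \Diamond (r \land \neg s) requires \Diamond \Diamond (r \land \neg s) at every successor {s3, s4, s9}.
      At s3: \Diamond \Diamond (r \land \neg s) requires \Diamond (r \land \neg s) at some successor in {s3, s4, s9}.
        \Diamond (r \land \neg s) holds at s4, so \Diamond \Diamond (r \land \neg s) is true at s3.
      At s4: \Diamond \Diamond (r \land \neg s) requires \Diamond (r \land \neg s) at some successor in {s1, s3, s5}.
        \Diamond (r \land \neg s) holds at s1, so \Diamond \Diamond (r \land \neg s) is true at s4.
      At s9: \Diamond \Diamond (r \land \neg s) requires \Diamond (r \land \neg s) at some successor in {s1, s8, s9}.
        \Diamond (r \land \neg s) holds at s1, so \Diamond \Diamond (r \land \neg s) is true at s9.
  So \Box \Diamond \Diamond (r \land \neg s) is true at s3.
Satisfying worlds: {s2, s3, s4, s5, s7, s8}

6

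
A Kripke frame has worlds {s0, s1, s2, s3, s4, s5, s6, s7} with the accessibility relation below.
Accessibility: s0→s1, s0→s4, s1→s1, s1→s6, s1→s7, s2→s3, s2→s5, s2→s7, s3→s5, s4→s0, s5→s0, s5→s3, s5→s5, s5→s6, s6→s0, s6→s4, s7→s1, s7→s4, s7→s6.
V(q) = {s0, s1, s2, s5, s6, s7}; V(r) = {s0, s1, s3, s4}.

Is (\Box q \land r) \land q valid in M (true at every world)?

Let φ = (\Box q \land r) \land q. Evaluate φ at each world:
  s0 (successors {s1, s4}): φ is false.
  s1 (successors {s1, s6, s7}): φ is true.
  s2 (successors {s3, s5, s7}): φ is false.
  s3 (successors {s5}): φ is false.
  s4 (successors {s0}): φ is false.
  s5 (successors {s0, s3, s5, s6}): φ is false.
  s6 (successors {s0, s4}): φ is false.
  s7 (successors {s1, s4, s6}): φ is false.
Detail at s0 (counterexample):
  At s0: \Box q \land r is false, q is true, so (\Box q \land r) \land q is false.
    At s0: \Box q is false, r is true, so \Box q \land r is false.
      At s0: \Box q requires q at every successor {s1, s4}.
        q fails at s4, so \Box q is false at s0.

No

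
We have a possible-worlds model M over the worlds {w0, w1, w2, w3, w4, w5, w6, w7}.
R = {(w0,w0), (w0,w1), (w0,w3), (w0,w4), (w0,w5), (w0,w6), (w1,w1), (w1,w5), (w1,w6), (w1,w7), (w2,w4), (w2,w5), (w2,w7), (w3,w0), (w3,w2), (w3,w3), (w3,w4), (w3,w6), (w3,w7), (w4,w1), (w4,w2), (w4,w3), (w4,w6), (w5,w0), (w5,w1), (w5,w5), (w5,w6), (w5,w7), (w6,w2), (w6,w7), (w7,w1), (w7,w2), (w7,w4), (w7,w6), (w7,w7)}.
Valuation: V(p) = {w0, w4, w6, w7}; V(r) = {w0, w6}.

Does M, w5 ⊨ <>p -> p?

No

Recall that <>ψ holds at a world iff ψ holds at some accessible world.
At w5: <>p is true, p is false, so <>p -> p is false.
  At w5: <>p requires p at some successor in {w0, w1, w5, w6, w7}.
    p holds at w0, so <>p is true at w5.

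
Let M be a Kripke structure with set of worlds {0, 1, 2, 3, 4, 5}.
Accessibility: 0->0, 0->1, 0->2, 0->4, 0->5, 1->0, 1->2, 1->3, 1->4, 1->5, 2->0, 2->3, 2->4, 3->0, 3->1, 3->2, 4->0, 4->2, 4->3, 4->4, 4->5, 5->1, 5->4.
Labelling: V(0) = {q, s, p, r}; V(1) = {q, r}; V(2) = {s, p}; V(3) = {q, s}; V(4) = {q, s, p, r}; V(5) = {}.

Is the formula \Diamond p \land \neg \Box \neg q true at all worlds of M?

Let φ = \Diamond p \land \neg \Box \neg q. Evaluate φ at each world:
  0 (successors {0, 1, 2, 4, 5}): φ is true.
  1 (successors {0, 2, 3, 4, 5}): φ is true.
  2 (successors {0, 3, 4}): φ is true.
  3 (successors {0, 1, 2}): φ is true.
  4 (successors {0, 2, 3, 4, 5}): φ is true.
  5 (successors {1, 4}): φ is true.
For instance, at 0:
  At 0: \Diamond p is true, \neg \Box \neg q is true, so \Diamond p \land \neg \Box \neg q is true.
    At 0: \Diamond p requires p at some successor in {0, 1, 2, 4, 5}.
      p holds at 0, so \Diamond p is true at 0.
    At 0: \Box \neg q is false, so \neg \Box \neg q is true.
      At 0: \Box \neg q requires \neg q at every successor {0, 1, 2, 4, 5}.
        \neg q fails at 0, so \Box \neg q is false at 0.

Yes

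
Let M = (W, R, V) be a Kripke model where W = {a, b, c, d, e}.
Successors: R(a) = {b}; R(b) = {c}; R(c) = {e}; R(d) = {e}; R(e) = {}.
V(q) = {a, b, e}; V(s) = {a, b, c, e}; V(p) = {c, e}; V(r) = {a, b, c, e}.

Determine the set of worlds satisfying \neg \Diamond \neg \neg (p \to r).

Recall that \Diamond ψ holds at a world iff ψ holds at some accessible world.
Let φ = \neg \Diamond \neg \neg (p \to r). Evaluate φ at each world:
  a (successors {b}): φ is false.
  b (successors {c}): φ is false.
  c (successors {e}): φ is false.
  d (successors {e}): φ is false.
  e (successors ∅): φ is true.
For instance, at a:
  At a: \Diamond \neg \neg (p \to r) is true, so \neg \Diamond \neg \neg (p \to r) is false.
    At a: \Diamond \neg \neg (p \to r) requires \neg \neg (p \to r) at some successor in {b}.
      \neg \neg (p \to r) holds at b, so \Diamond \neg \neg (p \to r) is true at a.
Satisfying worlds: {e}

e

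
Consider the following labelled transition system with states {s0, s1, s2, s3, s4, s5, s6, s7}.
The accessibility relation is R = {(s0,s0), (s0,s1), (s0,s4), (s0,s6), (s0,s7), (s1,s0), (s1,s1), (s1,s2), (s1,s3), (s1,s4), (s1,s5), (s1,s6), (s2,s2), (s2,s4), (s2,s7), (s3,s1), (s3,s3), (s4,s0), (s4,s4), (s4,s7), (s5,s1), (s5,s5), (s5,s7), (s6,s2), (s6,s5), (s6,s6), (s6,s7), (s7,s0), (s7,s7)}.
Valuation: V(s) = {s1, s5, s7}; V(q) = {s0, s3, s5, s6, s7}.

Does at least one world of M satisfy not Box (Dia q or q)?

Let φ = not Box (Dia q or q). Evaluate φ at each world:
  s0 (successors {s0, s1, s4, s6, s7}): φ is false.
  s1 (successors {s0, s1, s2, s3, s4, s5, s6}): φ is false.
  s2 (successors {s2, s4, s7}): φ is false.
  s3 (successors {s1, s3}): φ is false.
  s4 (successors {s0, s4, s7}): φ is false.
  s5 (successors {s1, s5, s7}): φ is false.
  s6 (successors {s2, s5, s6, s7}): φ is false.
  s7 (successors {s0, s7}): φ is false.
For instance, at s2:
  At s2: Box (Dia q or q) is true, so not Box (Dia q or q) is false.
    At s2: Box (Dia q or q) requires Dia q or q at every successor {s2, s4, s7}.
      At s2: Dia q or q is true.
      At s4: Dia q or q is true.
      At s7: Dia q or q is true.
    So Box (Dia q or q) is true at s2.

No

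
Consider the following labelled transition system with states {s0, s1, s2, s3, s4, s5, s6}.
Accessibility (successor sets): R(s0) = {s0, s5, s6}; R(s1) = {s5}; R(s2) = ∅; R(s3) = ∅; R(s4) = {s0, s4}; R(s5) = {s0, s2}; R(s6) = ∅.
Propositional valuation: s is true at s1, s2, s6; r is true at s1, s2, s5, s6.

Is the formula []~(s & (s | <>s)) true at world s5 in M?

Recall that []ψ holds at a world iff ψ holds at every accessible world, and <>ψ holds iff ψ holds at some accessible world.
At s5: []~(s & (s | <>s)) requires ~(s & (s | <>s)) at every successor {s0, s2}.
  ~(s & (s | <>s)) fails at s2, so []~(s & (s | <>s)) is false at s5.
    At s2: s & (s | <>s) is true, so ~(s & (s | <>s)) is false.
      At s2: s is true, s | <>s is true, so s & (s | <>s) is true.

No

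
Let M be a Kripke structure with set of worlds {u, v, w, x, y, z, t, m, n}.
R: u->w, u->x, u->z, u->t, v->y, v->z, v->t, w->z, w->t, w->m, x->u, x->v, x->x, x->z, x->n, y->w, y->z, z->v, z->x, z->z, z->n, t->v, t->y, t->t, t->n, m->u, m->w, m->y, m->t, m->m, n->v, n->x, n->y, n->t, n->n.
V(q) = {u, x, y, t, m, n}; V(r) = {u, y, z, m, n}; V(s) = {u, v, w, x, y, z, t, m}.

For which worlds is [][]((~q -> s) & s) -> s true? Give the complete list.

Let φ = [][]((~q -> s) & s) -> s. Evaluate φ at each world:
  u (successors {w, x, z, t}): φ is true.
  v (successors {y, z, t}): φ is true.
  w (successors {z, t, m}): φ is true.
  x (successors {u, v, x, z, n}): φ is true.
  y (successors {w, z}): φ is true.
  z (successors {v, x, z, n}): φ is true.
  t (successors {v, y, t, n}): φ is true.
  m (successors {u, w, y, t, m}): φ is true.
  n (successors {v, x, y, t, n}): φ is true.
For instance, at m:
  At m: [][]((~q -> s) & s) is false, s is true, so [][]((~q -> s) & s) -> s is true.
    At m: [][]((~q -> s) & s) requires []((~q -> s) & s) at every successor {u, w, y, t, m}.
      []((~q -> s) & s) fails at t, so [][]((~q -> s) & s) is false at m.
Satisfying worlds: {u, v, w, x, y, z, t, m, n}

u, v, w, x, y, z, t, m, n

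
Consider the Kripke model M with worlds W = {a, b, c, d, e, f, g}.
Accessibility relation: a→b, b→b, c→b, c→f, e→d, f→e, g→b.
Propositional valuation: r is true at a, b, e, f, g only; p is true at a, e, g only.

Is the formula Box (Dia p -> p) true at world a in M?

Yes

At a: Box (Dia p -> p) requires Dia p -> p at every successor {b}.
    At b: Dia p is false, p is false, so Dia p -> p is true.
      At b: Dia p requires p at some successor in {b}.
        At b: p is false.
      So Dia p is false at b.
So Box (Dia p -> p) is true at a.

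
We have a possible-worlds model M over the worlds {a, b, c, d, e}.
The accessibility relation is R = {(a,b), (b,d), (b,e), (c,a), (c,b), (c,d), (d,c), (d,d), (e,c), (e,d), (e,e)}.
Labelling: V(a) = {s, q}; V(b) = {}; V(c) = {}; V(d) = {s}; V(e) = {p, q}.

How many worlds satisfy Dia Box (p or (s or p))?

2

Let φ = Dia Box (p or (s or p)). Evaluate φ at each world:
  a (successors {b}): φ is true.
  b (successors {d, e}): φ is false.
  c (successors {a, b, d}): φ is true.
  d (successors {c, d}): φ is false.
  e (successors {c, d, e}): φ is false.
For instance, at d:
  At d: Dia Box (p or (s or p)) requires Box (p or (s or p)) at some successor in {c, d}.
    At c: Box (p or (s or p)) is false.
    At d: Box (p or (s or p)) is false.
  So Dia Box (p or (s or p)) is false at d.
Satisfying worlds: {a, c}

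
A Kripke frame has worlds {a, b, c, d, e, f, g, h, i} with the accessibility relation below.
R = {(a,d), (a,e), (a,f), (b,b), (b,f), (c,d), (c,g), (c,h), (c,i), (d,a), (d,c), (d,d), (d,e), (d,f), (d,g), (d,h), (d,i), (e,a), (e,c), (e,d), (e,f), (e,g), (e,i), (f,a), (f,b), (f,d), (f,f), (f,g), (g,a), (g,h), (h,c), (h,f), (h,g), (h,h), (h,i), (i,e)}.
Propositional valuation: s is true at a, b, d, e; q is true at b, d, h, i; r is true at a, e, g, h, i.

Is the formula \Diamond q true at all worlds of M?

Recall that \Diamond ψ holds at a world iff ψ holds at some accessible world.
Let φ = \Diamond q. Evaluate φ at each world:
  a (successors {d, e, f}): φ is true.
  b (successors {b, f}): φ is true.
  c (successors {d, g, h, i}): φ is true.
  d (successors {a, c, d, e, f, g, h, i}): φ is true.
  e (successors {a, c, d, f, g, i}): φ is true.
  f (successors {a, b, d, f, g}): φ is true.
  g (successors {a, h}): φ is true.
  h (successors {c, f, g, h, i}): φ is true.
  i (successors {e}): φ is false.
Detail at i (counterexample):
  At i: \Diamond q requires q at some successor in {e}.
    At e: q is false.
  So \Diamond q is false at i.

No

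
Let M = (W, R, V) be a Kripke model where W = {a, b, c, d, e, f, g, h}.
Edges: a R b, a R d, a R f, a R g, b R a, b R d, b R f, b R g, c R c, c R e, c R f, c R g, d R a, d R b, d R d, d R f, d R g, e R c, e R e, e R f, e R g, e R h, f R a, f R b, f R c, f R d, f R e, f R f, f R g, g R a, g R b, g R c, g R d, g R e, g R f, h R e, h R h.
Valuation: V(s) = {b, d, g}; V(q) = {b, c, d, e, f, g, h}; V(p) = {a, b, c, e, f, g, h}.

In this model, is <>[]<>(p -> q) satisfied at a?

Yes

At a: <>[]<>(p -> q) requires []<>(p -> q) at some successor in {b, d, f, g}.
  []<>(p -> q) holds at b, so <>[]<>(p -> q) is true at a.
    At b: []<>(p -> q) requires <>(p -> q) at every successor {a, d, f, g}.
      At a: <>(p -> q) is true.
      At d: <>(p -> q) is true.
      At f: <>(p -> q) is true.
      At g: <>(p -> q) is true.
    So []<>(p -> q) is true at b.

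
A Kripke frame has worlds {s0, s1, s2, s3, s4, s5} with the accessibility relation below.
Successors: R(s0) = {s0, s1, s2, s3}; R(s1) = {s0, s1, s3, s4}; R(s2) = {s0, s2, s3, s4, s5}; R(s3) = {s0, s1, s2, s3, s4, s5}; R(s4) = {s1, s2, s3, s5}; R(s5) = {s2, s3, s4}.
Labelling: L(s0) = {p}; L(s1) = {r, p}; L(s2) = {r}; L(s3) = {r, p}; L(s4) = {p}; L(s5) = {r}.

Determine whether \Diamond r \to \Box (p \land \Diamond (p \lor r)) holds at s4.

No

Recall that \Box ψ holds at a world iff ψ holds at every accessible world, and \Diamond ψ holds iff ψ holds at some accessible world.
At s4: \Diamond r is true, \Box (p \land \Diamond (p \lor r)) is false, so \Diamond r \to \Box (p \land \Diamond (p \lor r)) is false.
  At s4: \Diamond r requires r at some successor in {s1, s2, s3, s5}.
    r holds at s1, so \Diamond r is true at s4.
  At s4: \Box (p \land \Diamond (p \lor r)) requires p \land \Diamond (p \lor r) at every successor {s1, s2, s3, s5}.
    p \land \Diamond (p \lor r) fails at s2, so \Box (p \land \Diamond (p \lor r)) is false at s4.
      At s2: p is false, \Diamond (p \lor r) is true, so p \land \Diamond (p \lor r) is false.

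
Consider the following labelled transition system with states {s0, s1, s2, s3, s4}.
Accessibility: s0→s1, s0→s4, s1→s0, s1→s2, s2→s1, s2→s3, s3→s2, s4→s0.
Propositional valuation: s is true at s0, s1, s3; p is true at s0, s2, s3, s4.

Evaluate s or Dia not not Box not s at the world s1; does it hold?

Yes

At s1: s is true, Dia not not Box not s is false, so s or Dia not not Box not s is true.
  At s1: Dia not not Box not s requires not not Box not s at some successor in {s0, s2}.
    At s0: not not Box not s is false.
    At s2: not not Box not s is false.
  So Dia not not Box not s is false at s1.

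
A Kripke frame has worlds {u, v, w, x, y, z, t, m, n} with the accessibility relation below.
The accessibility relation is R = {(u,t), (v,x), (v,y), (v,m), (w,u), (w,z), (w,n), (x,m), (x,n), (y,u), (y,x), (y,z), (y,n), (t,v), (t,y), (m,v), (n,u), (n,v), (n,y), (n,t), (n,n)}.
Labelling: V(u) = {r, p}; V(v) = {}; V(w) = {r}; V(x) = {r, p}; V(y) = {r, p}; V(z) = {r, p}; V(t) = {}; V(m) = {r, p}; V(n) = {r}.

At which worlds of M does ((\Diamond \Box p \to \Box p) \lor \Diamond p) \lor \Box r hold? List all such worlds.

u, v, w, x, y, z, t, n

Recall that \Box ψ holds at a world iff ψ holds at every accessible world, and \Diamond ψ holds iff ψ holds at some accessible world.
Let φ = ((\Diamond \Box p \to \Box p) \lor \Diamond p) \lor \Box r. Evaluate φ at each world:
  u (successors {t}): φ is true.
  v (successors {x, y, m}): φ is true.
  w (successors {u, z, n}): φ is true.
  x (successors {m, n}): φ is true.
  y (successors {u, x, z, n}): φ is true.
  z (successors ∅): φ is true.
  t (successors {v, y}): φ is true.
  m (successors {v}): φ is false.
  n (successors {u, v, y, t, n}): φ is true.
For instance, at x:
  At x: (\Diamond \Box p \to \Box p) \lor \Diamond p is true, \Box r is true, so ((\Diamond \Box p \to \Box p) \lor \Diamond p) \lor \Box r is true.
    At x: \Diamond \Box p \to \Box p is true, \Diamond p is true, so (\Diamond \Box p \to \Box p) \lor \Diamond p is true.
      At x: \Diamond \Box p is false, \Box p is false, so \Diamond \Box p \to \Box p is true.
      At x: \Diamond p requires p at some successor in {m, n}.
        p holds at m, so \Diamond p is true at x.
    At x: \Box r requires r at every successor {m, n}.
      At m: r is true.
      At n: r is true.
    So \Box r is true at x.
Satisfying worlds: {u, v, w, x, y, z, t, n}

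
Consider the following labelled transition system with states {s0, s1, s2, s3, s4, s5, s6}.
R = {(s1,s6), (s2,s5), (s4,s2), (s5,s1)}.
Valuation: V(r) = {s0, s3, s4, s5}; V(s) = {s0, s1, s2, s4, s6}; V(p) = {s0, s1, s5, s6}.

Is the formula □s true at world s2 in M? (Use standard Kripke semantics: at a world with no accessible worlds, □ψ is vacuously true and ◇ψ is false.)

No

At s2: □s requires s at every successor {s5}.
  s fails at s5, so □s is false at s2.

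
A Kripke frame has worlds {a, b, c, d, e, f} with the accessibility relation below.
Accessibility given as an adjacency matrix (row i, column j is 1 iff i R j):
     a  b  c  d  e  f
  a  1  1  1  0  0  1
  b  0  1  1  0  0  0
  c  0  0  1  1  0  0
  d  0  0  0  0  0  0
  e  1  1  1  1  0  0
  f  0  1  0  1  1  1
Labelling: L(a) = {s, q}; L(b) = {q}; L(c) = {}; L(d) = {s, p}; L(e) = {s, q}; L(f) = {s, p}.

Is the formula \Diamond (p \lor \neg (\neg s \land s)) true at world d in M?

No

At d: no accessible worlds, so \Diamond (p \lor \neg (\neg s \land s)) is false.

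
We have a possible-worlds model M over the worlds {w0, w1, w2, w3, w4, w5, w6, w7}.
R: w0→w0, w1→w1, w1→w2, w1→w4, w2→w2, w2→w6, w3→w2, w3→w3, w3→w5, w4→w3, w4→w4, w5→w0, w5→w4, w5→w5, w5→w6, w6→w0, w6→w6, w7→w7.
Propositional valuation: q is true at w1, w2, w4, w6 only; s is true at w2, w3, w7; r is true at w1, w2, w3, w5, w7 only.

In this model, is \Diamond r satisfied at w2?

Yes

Recall that \Diamond ψ holds at a world iff ψ holds at some accessible world.
At w2: \Diamond r requires r at some successor in {w2, w6}.
  r holds at w2, so \Diamond r is true at w2.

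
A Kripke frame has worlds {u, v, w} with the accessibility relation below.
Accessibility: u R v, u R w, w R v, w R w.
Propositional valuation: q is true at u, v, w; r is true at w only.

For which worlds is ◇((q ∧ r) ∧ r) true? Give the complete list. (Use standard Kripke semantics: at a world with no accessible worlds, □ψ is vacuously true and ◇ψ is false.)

u, w

Let φ = ◇((q ∧ r) ∧ r). Evaluate φ at each world:
  u (successors {v, w}): φ is true.
  v (successors ∅): φ is false.
  w (successors {v, w}): φ is true.
For instance, at u:
  At u: ◇((q ∧ r) ∧ r) requires (q ∧ r) ∧ r at some successor in {v, w}.
    (q ∧ r) ∧ r holds at w, so ◇((q ∧ r) ∧ r) is true at u.
Satisfying worlds: {u, w}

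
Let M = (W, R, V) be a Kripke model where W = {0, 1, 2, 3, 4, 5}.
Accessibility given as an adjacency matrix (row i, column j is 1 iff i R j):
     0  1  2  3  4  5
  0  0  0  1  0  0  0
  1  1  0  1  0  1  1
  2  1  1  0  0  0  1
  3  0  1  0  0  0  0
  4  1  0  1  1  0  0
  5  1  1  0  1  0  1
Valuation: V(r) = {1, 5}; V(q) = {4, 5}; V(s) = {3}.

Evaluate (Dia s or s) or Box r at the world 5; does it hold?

Yes

At 5: Dia s or s is true, Box r is false, so (Dia s or s) or Box r is true.
  At 5: Dia s is true, s is false, so Dia s or s is true.
    At 5: Dia s requires s at some successor in {0, 1, 3, 5}.
      s holds at 3, so Dia s is true at 5.
  At 5: Box r requires r at every successor {0, 1, 3, 5}.
    r fails at 0, so Box r is false at 5.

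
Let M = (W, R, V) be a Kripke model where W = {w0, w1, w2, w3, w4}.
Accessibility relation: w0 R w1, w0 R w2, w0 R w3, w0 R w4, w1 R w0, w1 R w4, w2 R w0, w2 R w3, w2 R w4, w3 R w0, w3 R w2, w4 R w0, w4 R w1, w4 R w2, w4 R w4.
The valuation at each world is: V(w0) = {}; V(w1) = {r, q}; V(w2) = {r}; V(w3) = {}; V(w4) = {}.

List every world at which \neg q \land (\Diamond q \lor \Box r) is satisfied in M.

Let φ = \neg q \land (\Diamond q \lor \Box r). Evaluate φ at each world:
  w0 (successors {w1, w2, w3, w4}): φ is true.
  w1 (successors {w0, w4}): φ is false.
  w2 (successors {w0, w3, w4}): φ is false.
  w3 (successors {w0, w2}): φ is false.
  w4 (successors {w0, w1, w2, w4}): φ is true.
For instance, at w1:
  At w1: \neg q is false, \Diamond q \lor \Box r is false, so \neg q \land (\Diamond q \lor \Box r) is false.
    At w1: \Diamond q is false, \Box r is false, so \Diamond q \lor \Box r is false.
      At w1: \Diamond q requires q at some successor in {w0, w4}.
        At w0: q is false.
        At w4: q is false.
      So \Diamond q is false at w1.
      At w1: \Box r requires r at every successor {w0, w4}.
        r fails at w0, so \Box r is false at w1.
Satisfying worlds: {w0, w4}

w0, w4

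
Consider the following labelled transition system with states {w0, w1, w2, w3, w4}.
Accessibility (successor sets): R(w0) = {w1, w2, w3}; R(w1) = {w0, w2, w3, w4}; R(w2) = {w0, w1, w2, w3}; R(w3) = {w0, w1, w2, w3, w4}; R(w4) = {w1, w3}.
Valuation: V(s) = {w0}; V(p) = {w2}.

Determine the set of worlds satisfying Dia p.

Let φ = Dia p. Evaluate φ at each world:
  w0 (successors {w1, w2, w3}): φ is true.
  w1 (successors {w0, w2, w3, w4}): φ is true.
  w2 (successors {w0, w1, w2, w3}): φ is true.
  w3 (successors {w0, w1, w2, w3, w4}): φ is true.
  w4 (successors {w1, w3}): φ is false.
For instance, at w0:
  At w0: Dia p requires p at some successor in {w1, w2, w3}.
    p holds at w2, so Dia p is true at w0.
Satisfying worlds: {w0, w1, w2, w3}

w0, w1, w2, w3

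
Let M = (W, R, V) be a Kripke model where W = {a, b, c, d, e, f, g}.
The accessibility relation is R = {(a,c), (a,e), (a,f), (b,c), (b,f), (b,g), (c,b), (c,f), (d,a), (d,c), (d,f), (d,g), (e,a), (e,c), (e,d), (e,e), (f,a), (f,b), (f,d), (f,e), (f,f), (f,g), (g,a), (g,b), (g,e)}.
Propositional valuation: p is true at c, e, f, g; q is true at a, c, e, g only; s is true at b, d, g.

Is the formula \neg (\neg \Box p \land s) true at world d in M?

Recall that \Box ψ holds at a world iff ψ holds at every accessible world, and \Diamond ψ holds iff ψ holds at some accessible world.
At d: \neg \Box p \land s is true, so \neg (\neg \Box p \land s) is false.
  At d: \neg \Box p is true, s is true, so \neg \Box p \land s is true.
    At d: \Box p is false, so \neg \Box p is true.
      At d: \Box p requires p at every successor {a, c, f, g}.
        p fails at a, so \Box p is false at d.

No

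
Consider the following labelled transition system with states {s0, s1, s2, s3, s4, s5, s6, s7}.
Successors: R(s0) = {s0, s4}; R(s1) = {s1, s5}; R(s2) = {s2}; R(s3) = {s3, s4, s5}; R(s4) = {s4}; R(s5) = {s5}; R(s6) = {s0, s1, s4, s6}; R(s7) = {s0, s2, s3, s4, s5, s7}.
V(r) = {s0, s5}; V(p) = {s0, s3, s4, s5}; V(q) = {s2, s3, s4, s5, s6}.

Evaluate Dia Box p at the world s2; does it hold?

No

At s2: Dia Box p requires Box p at some successor in {s2}.
  At s2: Box p is false.
So Dia Box p is false at s2.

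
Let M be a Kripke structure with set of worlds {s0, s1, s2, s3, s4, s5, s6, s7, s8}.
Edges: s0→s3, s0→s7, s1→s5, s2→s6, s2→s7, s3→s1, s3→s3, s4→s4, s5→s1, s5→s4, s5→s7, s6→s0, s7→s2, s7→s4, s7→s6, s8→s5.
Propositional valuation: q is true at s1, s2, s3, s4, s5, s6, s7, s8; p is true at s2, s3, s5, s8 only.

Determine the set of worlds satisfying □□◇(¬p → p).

s6

Let φ = □□◇(¬p → p). Evaluate φ at each world:
  s0 (successors {s3, s7}): φ is false.
  s1 (successors {s5}): φ is false.
  s2 (successors {s6, s7}): φ is false.
  s3 (successors {s1, s3}): φ is false.
  s4 (successors {s4}): φ is false.
  s5 (successors {s1, s4, s7}): φ is false.
  s6 (successors {s0}): φ is true.
  s7 (successors {s2, s4, s6}): φ is false.
  s8 (successors {s5}): φ is false.
For instance, at s4:
  At s4: □□◇(¬p → p) requires □◇(¬p → p) at every successor {s4}.
    □◇(¬p → p) fails at s4, so □□◇(¬p → p) is false at s4.
      At s4: □◇(¬p → p) requires ◇(¬p → p) at every successor {s4}.
        ◇(¬p → p) fails at s4, so □◇(¬p → p) is false at s4.
Satisfying worlds: {s6}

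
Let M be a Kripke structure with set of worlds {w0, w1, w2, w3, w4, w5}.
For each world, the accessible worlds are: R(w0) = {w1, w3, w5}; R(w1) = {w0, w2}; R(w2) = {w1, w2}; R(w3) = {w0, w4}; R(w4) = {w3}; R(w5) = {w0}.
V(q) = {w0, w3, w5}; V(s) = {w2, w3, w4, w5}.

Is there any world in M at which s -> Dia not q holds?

Yes

Let φ = s -> Dia not q. Evaluate φ at each world:
  w0 (successors {w1, w3, w5}): φ is true.
  w1 (successors {w0, w2}): φ is true.
  w2 (successors {w1, w2}): φ is true.
  w3 (successors {w0, w4}): φ is true.
  w4 (successors {w3}): φ is false.
  w5 (successors {w0}): φ is false.
Detail at w0 (witness):
  At w0: s is false, Dia not q is true, so s -> Dia not q is true.
    At w0: Dia not q requires not q at some successor in {w1, w3, w5}.
      not q holds at w1, so Dia not q is true at w0.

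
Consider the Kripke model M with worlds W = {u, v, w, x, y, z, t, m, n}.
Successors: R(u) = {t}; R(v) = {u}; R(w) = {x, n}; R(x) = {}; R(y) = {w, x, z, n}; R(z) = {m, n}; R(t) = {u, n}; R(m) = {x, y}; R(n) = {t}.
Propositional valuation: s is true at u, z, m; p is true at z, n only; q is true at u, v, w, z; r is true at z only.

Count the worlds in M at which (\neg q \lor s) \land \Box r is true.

Let φ = (\neg q \lor s) \land \Box r. Evaluate φ at each world:
  u (successors {t}): φ is false.
  v (successors {u}): φ is false.
  w (successors {x, n}): φ is false.
  x (successors ∅): φ is true.
  y (successors {w, x, z, n}): φ is false.
  z (successors {m, n}): φ is false.
  t (successors {u, n}): φ is false.
  m (successors {x, y}): φ is false.
  n (successors {t}): φ is false.
For instance, at u:
  At u: \neg q \lor s is true, \Box r is false, so (\neg q \lor s) \land \Box r is false.
    At u: \Box r requires r at every successor {t}.
      r fails at t, so \Box r is false at u.
Satisfying worlds: {x}

1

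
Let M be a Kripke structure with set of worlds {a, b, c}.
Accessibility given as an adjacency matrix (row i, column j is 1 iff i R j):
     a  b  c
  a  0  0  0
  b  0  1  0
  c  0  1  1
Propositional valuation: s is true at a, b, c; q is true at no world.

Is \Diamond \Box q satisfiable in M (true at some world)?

Let φ = \Diamond \Box q. Evaluate φ at each world:
  a (successors ∅): φ is false.
  b (successors {b}): φ is false.
  c (successors {b, c}): φ is false.
For instance, at b:
  At b: \Diamond \Box q requires \Box q at some successor in {b}.
    At b: \Box q is false.
  So \Diamond \Box q is false at b.

No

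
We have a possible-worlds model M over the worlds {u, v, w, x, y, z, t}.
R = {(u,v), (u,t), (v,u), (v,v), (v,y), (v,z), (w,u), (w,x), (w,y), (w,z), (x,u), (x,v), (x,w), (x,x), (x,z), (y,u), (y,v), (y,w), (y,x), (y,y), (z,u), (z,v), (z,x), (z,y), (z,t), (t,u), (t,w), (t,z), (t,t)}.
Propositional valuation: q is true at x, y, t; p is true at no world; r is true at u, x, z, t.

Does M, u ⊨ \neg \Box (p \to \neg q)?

No

Recall that \Box ψ holds at a world iff ψ holds at every accessible world, and \Diamond ψ holds iff ψ holds at some accessible world.
At u: \Box (p \to \neg q) is true, so \neg \Box (p \to \neg q) is false.
  At u: \Box (p \to \neg q) requires p \to \neg q at every successor {v, t}.
    At v: p \to \neg q is true.
    At t: p \to \neg q is true.
  So \Box (p \to \neg q) is true at u.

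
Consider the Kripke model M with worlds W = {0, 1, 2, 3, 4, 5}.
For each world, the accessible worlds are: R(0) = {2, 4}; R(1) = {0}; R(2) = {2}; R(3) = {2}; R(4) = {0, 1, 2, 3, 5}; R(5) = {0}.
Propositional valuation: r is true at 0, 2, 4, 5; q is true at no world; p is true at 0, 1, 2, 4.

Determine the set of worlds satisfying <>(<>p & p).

Let φ = <>(<>p & p). Evaluate φ at each world:
  0 (successors {2, 4}): φ is true.
  1 (successors {0}): φ is true.
  2 (successors {2}): φ is true.
  3 (successors {2}): φ is true.
  4 (successors {0, 1, 2, 3, 5}): φ is true.
  5 (successors {0}): φ is true.
For instance, at 2:
  At 2: <>(<>p & p) requires <>p & p at some successor in {2}.
    <>p & p holds at 2, so <>(<>p & p) is true at 2.
      At 2: <>p is true, p is true, so <>p & p is true.
Satisfying worlds: {0, 1, 2, 3, 4, 5}

0, 1, 2, 3, 4, 5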